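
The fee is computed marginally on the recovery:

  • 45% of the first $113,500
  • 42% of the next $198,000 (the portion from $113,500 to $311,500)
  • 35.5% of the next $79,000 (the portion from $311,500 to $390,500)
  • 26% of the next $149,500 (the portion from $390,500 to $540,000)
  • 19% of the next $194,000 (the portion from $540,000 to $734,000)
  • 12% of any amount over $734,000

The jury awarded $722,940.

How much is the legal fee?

$235,908.60

First $113,500 at 45% = $51,075.00
Next $198,000 at 42% = $83,160.00
Next $79,000 at 35.5% = $28,045.00
Next $149,500 at 26% = $38,870.00
Remaining $182,940 at 19% = $34,758.60
Fee: $51,075.00 + $83,160.00 + $28,045.00 + $38,870.00 + $34,758.60 = $235,908.60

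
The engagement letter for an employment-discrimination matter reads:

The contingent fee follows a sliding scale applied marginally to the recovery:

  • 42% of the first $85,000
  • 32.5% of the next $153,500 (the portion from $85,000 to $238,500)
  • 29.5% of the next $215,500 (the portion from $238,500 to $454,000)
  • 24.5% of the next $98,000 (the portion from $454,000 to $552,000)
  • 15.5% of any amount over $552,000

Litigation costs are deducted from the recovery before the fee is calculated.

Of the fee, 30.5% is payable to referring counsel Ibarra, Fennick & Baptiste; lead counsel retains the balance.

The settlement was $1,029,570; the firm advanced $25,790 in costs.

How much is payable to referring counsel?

Fee base (net of costs): $1,029,570 − $25,790 = $1,003,780
First $85,000 at 42% = $35,700.00
Next $153,500 at 32.5% = $49,887.50
Next $215,500 at 29.5% = $63,572.50
Next $98,000 at 24.5% = $24,010.00
Remaining $451,780 at 15.5% = $70,025.90
Fee: $35,700.00 + $49,887.50 + $63,572.50 + $24,010.00 + $70,025.90 = $243,195.90
Referral share: 30.5% of $243,195.90 = $74,174.75; lead counsel retains $243,195.90 − $74,174.75 = $169,021.15.

$74,174.75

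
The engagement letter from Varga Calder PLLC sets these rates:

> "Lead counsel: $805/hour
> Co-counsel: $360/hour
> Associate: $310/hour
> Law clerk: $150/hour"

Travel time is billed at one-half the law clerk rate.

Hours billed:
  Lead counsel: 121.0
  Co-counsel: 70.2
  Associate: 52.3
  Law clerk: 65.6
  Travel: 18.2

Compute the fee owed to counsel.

Lead counsel: 121.0 × $805 = $97,405.00
Co-counsel: 70.2 × $360 = $25,272.00
Associate: 52.3 × $310 = $16,213.00
Law clerk: 65.6 × $150 = $9,840.00
Subtotal: $97,405.00 + $25,272.00 + $16,213.00 + $9,840.00 = $148,730.00
Travel: 18.2 × ($150 ÷ 2) = 18.2 × $75.00 = $1,365.00
Total: $148,730.00 + $1,365.00 = $150,095.00

$150,095.00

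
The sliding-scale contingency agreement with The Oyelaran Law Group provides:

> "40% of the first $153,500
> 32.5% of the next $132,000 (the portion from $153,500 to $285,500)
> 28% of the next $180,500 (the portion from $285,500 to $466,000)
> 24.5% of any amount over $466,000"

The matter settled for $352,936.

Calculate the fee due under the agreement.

First $153,500 at 40% = $61,400.00
Next $132,000 at 32.5% = $42,900.00
Remaining $67,436 at 28% = $18,882.08
Fee: $61,400.00 + $42,900.00 + $18,882.08 = $123,182.08

$123,182.08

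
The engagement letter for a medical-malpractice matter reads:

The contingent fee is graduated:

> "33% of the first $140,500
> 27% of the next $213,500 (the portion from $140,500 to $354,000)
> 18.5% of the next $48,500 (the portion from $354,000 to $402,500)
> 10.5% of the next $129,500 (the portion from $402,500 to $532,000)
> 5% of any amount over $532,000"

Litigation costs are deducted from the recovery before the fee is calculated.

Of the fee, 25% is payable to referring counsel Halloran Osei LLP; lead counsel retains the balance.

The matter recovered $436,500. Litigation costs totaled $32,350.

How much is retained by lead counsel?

$84,866.81

Fee base (net of costs): $436,500 − $32,350 = $404,150
First $140,500 at 33% = $46,365.00
Next $213,500 at 27% = $57,645.00
Next $48,500 at 18.5% = $8,972.50
Remaining $1,650 at 10.5% = $173.25
Fee: $46,365.00 + $57,645.00 + $8,972.50 + $173.25 = $113,155.75
Referral share: 25% of $113,155.75 = $28,288.94; lead counsel retains $113,155.75 − $28,288.94 = $84,866.81.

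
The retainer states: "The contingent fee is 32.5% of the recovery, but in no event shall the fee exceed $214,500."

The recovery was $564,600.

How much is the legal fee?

$183,495.00

32.5% of $564,600 = $183,495.00
That is under the $214,500 cap.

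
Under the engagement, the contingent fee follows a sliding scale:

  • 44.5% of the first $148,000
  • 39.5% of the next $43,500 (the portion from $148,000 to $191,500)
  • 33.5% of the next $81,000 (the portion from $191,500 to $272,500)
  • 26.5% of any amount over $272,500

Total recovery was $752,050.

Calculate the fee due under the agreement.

$237,258.25

First $148,000 at 44.5% = $65,860.00
Next $43,500 at 39.5% = $17,182.50
Next $81,000 at 33.5% = $27,135.00
Remaining $479,550 at 26.5% = $127,080.75
Fee: $65,860.00 + $17,182.50 + $27,135.00 + $127,080.75 = $237,258.25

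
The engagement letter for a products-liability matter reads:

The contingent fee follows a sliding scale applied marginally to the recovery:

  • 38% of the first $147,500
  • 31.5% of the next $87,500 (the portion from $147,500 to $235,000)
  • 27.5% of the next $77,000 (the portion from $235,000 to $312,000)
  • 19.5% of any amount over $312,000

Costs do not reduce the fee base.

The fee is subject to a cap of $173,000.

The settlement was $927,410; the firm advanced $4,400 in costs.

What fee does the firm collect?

$173,000.00

Fee base is the gross recovery, $927,410; costs are reimbursed separately.
First $147,500 at 38% = $56,050.00
Next $87,500 at 31.5% = $27,562.50
Next $77,000 at 27.5% = $21,175.00
Remaining $615,410 at 19.5% = $120,004.95
Fee: $56,050.00 + $27,562.50 + $21,175.00 + $120,004.95 = $224,792.45
$224,792.45 exceeds the $173,000 cap, so the fee is capped at $173,000.00.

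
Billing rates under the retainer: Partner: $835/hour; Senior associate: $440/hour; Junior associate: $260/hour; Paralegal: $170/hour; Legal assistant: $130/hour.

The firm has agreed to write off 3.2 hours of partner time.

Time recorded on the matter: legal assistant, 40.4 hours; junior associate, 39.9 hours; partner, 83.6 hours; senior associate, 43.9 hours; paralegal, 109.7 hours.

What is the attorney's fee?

$120,725.00

Partner: 83.6 × $835 = $69,806.00
Senior associate: 43.9 × $440 = $19,316.00
Junior associate: 39.9 × $260 = $10,374.00
Paralegal: 109.7 × $170 = $18,649.00
Legal assistant: 40.4 × $130 = $5,252.00
Subtotal: $123,397.00
Write-off: 3.2 × $835 = $2,672.00
Total: $123,397.00 − $2,672.00 = $120,725.00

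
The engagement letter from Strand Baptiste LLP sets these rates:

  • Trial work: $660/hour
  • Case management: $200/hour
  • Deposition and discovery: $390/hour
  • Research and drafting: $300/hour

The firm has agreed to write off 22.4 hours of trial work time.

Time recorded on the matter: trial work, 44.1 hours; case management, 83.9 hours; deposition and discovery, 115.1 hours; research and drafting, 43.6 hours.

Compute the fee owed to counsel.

Trial work: 44.1 × $660 = $29,106.00
Case management: 83.9 × $200 = $16,780.00
Deposition and discovery: 115.1 × $390 = $44,889.00
Research and drafting: 43.6 × $300 = $13,080.00
Subtotal: $103,855.00
Write-off: 22.4 × $660 = $14,784.00
Total: $103,855.00 − $14,784.00 = $89,071.00

$89,071.00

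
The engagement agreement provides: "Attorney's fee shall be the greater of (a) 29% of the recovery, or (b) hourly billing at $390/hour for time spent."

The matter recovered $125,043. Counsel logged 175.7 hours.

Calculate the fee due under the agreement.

(a) 29% of $125,043 = $36,262.47
(b) 175.7 × $390 = $68,523.00
The greater is (b): $68,523.00.

$68,523.00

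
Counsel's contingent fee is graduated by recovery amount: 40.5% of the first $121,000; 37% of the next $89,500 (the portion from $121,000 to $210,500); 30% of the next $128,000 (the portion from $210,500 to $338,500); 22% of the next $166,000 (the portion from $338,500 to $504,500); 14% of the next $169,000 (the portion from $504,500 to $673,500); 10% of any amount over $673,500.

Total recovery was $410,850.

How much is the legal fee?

$136,437.00

First $121,000 at 40.5% = $49,005.00
Next $89,500 at 37% = $33,115.00
Next $128,000 at 30% = $38,400.00
Remaining $72,350 at 22% = $15,917.00
Fee: $49,005.00 + $33,115.00 + $38,400.00 + $15,917.00 = $136,437.00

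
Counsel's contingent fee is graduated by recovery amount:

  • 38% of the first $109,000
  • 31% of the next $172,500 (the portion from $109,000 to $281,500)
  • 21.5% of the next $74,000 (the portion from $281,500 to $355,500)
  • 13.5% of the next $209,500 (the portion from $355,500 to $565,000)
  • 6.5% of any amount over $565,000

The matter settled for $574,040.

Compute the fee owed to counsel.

$139,675.10

First $109,000 at 38% = $41,420.00
Next $172,500 at 31% = $53,475.00
Next $74,000 at 21.5% = $15,910.00
Next $209,500 at 13.5% = $28,282.50
Remaining $9,040 at 6.5% = $587.60
Fee: $41,420.00 + $53,475.00 + $15,910.00 + $28,282.50 + $587.60 = $139,675.10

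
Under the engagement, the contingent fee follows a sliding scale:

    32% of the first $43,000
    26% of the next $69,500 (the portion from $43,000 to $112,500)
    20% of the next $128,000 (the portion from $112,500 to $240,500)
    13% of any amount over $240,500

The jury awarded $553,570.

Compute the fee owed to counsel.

First $43,000 at 32% = $13,760.00
Next $69,500 at 26% = $18,070.00
Next $128,000 at 20% = $25,600.00
Remaining $313,070 at 13% = $40,699.10
Fee: $13,760.00 + $18,070.00 + $25,600.00 + $40,699.10 = $98,129.10

$98,129.10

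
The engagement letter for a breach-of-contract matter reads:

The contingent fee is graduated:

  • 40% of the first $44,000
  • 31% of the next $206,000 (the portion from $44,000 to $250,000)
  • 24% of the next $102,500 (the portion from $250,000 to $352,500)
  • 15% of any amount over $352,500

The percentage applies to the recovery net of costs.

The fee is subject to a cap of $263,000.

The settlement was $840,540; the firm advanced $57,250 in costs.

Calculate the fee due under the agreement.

Fee base (net of costs): $840,540 − $57,250 = $783,290
First $44,000 at 40% = $17,600.00
Next $206,000 at 31% = $63,860.00
Next $102,500 at 24% = $24,600.00
Remaining $430,790 at 15% = $64,618.50
Fee: $17,600.00 + $63,860.00 + $24,600.00 + $64,618.50 = $170,678.50
$170,678.50 is under the $263,000 cap.

$170,678.50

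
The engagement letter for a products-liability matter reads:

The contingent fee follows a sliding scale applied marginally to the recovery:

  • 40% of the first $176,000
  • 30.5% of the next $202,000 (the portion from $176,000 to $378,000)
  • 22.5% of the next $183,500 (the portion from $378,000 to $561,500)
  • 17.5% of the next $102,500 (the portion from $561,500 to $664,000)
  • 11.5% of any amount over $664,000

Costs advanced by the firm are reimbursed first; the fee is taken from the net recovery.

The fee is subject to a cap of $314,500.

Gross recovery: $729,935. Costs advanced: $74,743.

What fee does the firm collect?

$189,693.60

Fee base (net of costs): $729,935 − $74,743 = $655,192
First $176,000 at 40% = $70,400.00
Next $202,000 at 30.5% = $61,610.00
Next $183,500 at 22.5% = $41,287.50
Remaining $93,692 at 17.5% = $16,396.10
Fee: $70,400.00 + $61,610.00 + $41,287.50 + $16,396.10 = $189,693.60
$189,693.60 is under the $314,500 cap.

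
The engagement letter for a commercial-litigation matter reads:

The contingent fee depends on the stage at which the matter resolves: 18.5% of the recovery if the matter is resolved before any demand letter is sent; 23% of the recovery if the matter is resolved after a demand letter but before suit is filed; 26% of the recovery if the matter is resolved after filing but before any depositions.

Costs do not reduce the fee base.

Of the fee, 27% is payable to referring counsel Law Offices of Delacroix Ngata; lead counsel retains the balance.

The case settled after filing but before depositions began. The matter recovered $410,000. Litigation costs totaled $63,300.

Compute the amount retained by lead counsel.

Fee base is the gross recovery, $410,000; costs are reimbursed separately.
The matter settled after filing but before depositions began, so the 26% rate applies.
$410,000 × 26% = $106,600.00
Referral share: 27% of $106,600.00 = $28,782.00; lead counsel retains $106,600.00 − $28,782.00 = $77,818.00.

$77,818.00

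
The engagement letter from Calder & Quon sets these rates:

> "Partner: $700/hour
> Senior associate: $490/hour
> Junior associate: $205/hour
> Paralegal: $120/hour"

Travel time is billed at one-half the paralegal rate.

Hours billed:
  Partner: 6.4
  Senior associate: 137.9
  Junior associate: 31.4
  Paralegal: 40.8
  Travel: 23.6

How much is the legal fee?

Partner: 6.4 × $700 = $4,480.00
Senior associate: 137.9 × $490 = $67,571.00
Junior associate: 31.4 × $205 = $6,437.00
Paralegal: 40.8 × $120 = $4,896.00
Subtotal: $4,480.00 + $67,571.00 + $6,437.00 + $4,896.00 = $83,384.00
Travel: 23.6 × ($120 ÷ 2) = 23.6 × $60.00 = $1,416.00
Total: $83,384.00 + $1,416.00 = $84,800.00

$84,800.00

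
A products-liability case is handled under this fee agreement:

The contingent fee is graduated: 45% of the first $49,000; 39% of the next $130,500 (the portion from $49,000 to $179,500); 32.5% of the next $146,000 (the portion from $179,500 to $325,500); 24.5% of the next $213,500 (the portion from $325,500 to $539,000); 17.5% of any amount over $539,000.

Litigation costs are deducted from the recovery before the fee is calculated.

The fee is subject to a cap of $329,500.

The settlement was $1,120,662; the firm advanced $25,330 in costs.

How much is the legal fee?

$270,060.60

Fee base (net of costs): $1,120,662 − $25,330 = $1,095,332
First $49,000 at 45% = $22,050.00
Next $130,500 at 39% = $50,895.00
Next $146,000 at 32.5% = $47,450.00
Next $213,500 at 24.5% = $52,307.50
Remaining $556,332 at 17.5% = $97,358.10
Fee: $22,050.00 + $50,895.00 + $47,450.00 + $52,307.50 + $97,358.10 = $270,060.60
$270,060.60 is under the $329,500 cap.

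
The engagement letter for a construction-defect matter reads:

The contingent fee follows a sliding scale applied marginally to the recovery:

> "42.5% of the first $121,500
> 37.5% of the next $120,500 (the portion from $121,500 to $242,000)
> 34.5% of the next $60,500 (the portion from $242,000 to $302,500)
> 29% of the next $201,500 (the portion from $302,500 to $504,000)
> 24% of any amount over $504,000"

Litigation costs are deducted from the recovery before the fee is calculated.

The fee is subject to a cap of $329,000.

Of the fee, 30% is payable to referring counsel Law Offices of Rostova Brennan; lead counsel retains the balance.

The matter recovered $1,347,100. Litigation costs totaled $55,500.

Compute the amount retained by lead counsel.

$230,300.00

Fee base (net of costs): $1,347,100 − $55,500 = $1,291,600
First $121,500 at 42.5% = $51,637.50
Next $120,500 at 37.5% = $45,187.50
Next $60,500 at 34.5% = $20,872.50
Next $201,500 at 29% = $58,435.00
Remaining $787,600 at 24% = $189,024.00
Fee: $51,637.50 + $45,187.50 + $20,872.50 + $58,435.00 + $189,024.00 = $365,156.50
$365,156.50 exceeds the $329,000 cap, so the fee is capped at $329,000.00.
Referral share: 30% of $329,000.00 = $98,700.00; lead counsel retains $329,000.00 − $98,700.00 = $230,300.00.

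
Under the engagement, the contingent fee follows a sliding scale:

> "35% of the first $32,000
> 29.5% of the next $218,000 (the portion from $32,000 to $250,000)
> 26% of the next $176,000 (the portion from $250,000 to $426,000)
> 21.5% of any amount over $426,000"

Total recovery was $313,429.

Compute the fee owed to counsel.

$92,001.54

First $32,000 at 35% = $11,200.00
Next $218,000 at 29.5% = $64,310.00
Remaining $63,429 at 26% = $16,491.54
Fee: $11,200.00 + $64,310.00 + $16,491.54 = $92,001.54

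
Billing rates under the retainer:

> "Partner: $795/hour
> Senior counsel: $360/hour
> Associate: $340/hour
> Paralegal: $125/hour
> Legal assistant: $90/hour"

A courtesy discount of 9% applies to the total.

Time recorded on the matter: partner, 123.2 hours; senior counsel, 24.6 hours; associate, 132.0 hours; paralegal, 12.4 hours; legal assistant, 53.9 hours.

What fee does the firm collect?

$143,853.71

Partner: 123.2 × $795 = $97,944.00
Senior counsel: 24.6 × $360 = $8,856.00
Associate: 132.0 × $340 = $44,880.00
Paralegal: 12.4 × $125 = $1,550.00
Legal assistant: 53.9 × $90 = $4,851.00
Subtotal: $158,081.00
Less 9% discount: −$14,227.29
Total: $158,081.00 − $14,227.29 = $143,853.71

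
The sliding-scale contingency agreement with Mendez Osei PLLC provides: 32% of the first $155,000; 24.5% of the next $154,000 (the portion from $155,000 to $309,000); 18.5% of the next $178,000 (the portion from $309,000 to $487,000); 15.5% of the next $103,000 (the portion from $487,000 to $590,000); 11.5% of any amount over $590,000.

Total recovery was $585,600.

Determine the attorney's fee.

$135,543.00

First $155,000 at 32% = $49,600.00
Next $154,000 at 24.5% = $37,730.00
Next $178,000 at 18.5% = $32,930.00
Remaining $98,600 at 15.5% = $15,283.00
Fee: $49,600.00 + $37,730.00 + $32,930.00 + $15,283.00 = $135,543.00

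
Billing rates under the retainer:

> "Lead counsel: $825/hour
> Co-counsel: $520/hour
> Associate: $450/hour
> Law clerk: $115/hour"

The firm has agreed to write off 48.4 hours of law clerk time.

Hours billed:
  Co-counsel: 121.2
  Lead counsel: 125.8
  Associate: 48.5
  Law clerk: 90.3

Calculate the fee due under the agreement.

Lead counsel: 125.8 × $825 = $103,785.00
Co-counsel: 121.2 × $520 = $63,024.00
Associate: 48.5 × $450 = $21,825.00
Law clerk: 90.3 × $115 = $10,384.50
Subtotal: $199,018.50
Write-off: 48.4 × $115 = $5,566.00
Total: $199,018.50 − $5,566.00 = $193,452.50

$193,452.50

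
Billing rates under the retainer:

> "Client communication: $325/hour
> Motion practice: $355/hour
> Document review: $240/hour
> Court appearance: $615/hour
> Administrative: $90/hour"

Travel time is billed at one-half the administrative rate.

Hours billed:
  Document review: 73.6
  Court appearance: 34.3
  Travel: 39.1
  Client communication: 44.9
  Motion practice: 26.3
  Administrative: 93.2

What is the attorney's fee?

Client communication: 44.9 × $325 = $14,592.50
Motion practice: 26.3 × $355 = $9,336.50
Document review: 73.6 × $240 = $17,664.00
Court appearance: 34.3 × $615 = $21,094.50
Administrative: 93.2 × $90 = $8,388.00
Subtotal: $14,592.50 + $9,336.50 + $17,664.00 + $21,094.50 + $8,388.00 = $71,075.50
Travel: 39.1 × ($90 ÷ 2) = 39.1 × $45.00 = $1,759.50
Total: $71,075.50 + $1,759.50 = $72,835.00

$72,835.00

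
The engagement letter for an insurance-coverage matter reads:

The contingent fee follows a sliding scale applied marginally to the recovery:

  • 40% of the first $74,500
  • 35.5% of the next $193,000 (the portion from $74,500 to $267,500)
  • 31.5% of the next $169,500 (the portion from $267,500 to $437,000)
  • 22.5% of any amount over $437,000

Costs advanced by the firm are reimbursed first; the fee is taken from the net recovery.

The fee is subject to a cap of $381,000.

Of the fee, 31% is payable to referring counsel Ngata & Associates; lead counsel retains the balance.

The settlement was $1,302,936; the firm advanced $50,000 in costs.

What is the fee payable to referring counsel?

$103,940.86

Fee base (net of costs): $1,302,936 − $50,000 = $1,252,936
First $74,500 at 40% = $29,800.00
Next $193,000 at 35.5% = $68,515.00
Next $169,500 at 31.5% = $53,392.50
Remaining $815,936 at 22.5% = $183,585.60
Fee: $29,800.00 + $68,515.00 + $53,392.50 + $183,585.60 = $335,293.10
$335,293.10 is under the $381,000 cap.
Referral share: 31% of $335,293.10 = $103,940.86; lead counsel retains $335,293.10 − $103,940.86 = $231,352.24.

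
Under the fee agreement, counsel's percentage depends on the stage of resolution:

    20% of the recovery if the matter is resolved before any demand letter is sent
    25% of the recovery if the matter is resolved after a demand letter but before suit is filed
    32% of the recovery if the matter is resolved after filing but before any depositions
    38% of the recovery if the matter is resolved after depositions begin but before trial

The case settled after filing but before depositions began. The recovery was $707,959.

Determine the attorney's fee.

The matter settled after filing but before depositions began, so the 32% rate applies.
$707,959 × 32% = $226,546.88

$226,546.88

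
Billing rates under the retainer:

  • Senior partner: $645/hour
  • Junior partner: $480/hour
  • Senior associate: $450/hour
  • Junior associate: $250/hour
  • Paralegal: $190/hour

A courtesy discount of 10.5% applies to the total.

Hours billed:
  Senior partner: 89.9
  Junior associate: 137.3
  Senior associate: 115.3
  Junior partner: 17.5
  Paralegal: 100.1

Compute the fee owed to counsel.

$153,594.98

Senior partner: 89.9 × $645 = $57,985.50
Junior partner: 17.5 × $480 = $8,400.00
Senior associate: 115.3 × $450 = $51,885.00
Junior associate: 137.3 × $250 = $34,325.00
Paralegal: 100.1 × $190 = $19,019.00
Subtotal: $171,614.50
Less 10.5% discount: −$18,019.52
Total: $171,614.50 − $18,019.52 = $153,594.98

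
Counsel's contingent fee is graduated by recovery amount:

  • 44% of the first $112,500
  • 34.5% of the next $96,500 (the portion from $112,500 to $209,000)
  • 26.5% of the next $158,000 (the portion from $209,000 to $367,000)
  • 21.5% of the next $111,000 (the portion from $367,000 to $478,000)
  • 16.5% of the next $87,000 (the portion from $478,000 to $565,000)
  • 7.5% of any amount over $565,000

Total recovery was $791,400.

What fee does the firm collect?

$179,862.50

First $112,500 at 44% = $49,500.00
Next $96,500 at 34.5% = $33,292.50
Next $158,000 at 26.5% = $41,870.00
Next $111,000 at 21.5% = $23,865.00
Next $87,000 at 16.5% = $14,355.00
Remaining $226,400 at 7.5% = $16,980.00
Fee: $49,500.00 + $33,292.50 + $41,870.00 + $23,865.00 + $14,355.00 + $16,980.00 = $179,862.50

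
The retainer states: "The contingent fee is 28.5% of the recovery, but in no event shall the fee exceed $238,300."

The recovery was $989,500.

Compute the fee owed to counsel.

28.5% of $989,500 = $282,007.50
That exceeds the $238,300 cap, so the fee is capped at $238,300.

$238,300.00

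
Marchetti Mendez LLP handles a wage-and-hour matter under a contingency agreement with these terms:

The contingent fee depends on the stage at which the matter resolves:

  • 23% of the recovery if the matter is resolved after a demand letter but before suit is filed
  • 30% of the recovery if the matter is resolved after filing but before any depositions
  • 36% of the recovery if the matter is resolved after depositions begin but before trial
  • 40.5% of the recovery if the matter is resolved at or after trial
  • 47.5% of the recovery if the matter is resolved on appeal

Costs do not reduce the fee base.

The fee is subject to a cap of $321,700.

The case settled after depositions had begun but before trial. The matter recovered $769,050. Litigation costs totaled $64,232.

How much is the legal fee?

Fee base is the gross recovery, $769,050; costs are reimbursed separately.
The matter settled after depositions had begun but before trial, so the 36% rate applies.
$769,050 × 36% = $276,858.00
$276,858.00 is under the $321,700 cap.

$276,858.00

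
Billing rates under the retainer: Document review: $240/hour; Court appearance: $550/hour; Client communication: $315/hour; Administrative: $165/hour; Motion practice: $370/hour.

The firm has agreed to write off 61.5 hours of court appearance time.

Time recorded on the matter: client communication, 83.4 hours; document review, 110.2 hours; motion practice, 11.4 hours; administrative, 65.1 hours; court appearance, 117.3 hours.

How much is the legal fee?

$98,368.50

Document review: 110.2 × $240 = $26,448.00
Court appearance: 117.3 × $550 = $64,515.00
Client communication: 83.4 × $315 = $26,271.00
Administrative: 65.1 × $165 = $10,741.50
Motion practice: 11.4 × $370 = $4,218.00
Subtotal: $132,193.50
Write-off: 61.5 × $550 = $33,825.00
Total: $132,193.50 − $33,825.00 = $98,368.50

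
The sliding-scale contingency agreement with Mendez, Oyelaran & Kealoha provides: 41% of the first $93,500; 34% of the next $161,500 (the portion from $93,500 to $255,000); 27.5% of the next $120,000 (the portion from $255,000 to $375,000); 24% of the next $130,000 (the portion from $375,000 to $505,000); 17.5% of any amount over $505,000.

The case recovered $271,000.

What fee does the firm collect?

$97,645.00

First $93,500 at 41% = $38,335.00
Next $161,500 at 34% = $54,910.00
Remaining $16,000 at 27.5% = $4,400.00
Fee: $38,335.00 + $54,910.00 + $4,400.00 = $97,645.00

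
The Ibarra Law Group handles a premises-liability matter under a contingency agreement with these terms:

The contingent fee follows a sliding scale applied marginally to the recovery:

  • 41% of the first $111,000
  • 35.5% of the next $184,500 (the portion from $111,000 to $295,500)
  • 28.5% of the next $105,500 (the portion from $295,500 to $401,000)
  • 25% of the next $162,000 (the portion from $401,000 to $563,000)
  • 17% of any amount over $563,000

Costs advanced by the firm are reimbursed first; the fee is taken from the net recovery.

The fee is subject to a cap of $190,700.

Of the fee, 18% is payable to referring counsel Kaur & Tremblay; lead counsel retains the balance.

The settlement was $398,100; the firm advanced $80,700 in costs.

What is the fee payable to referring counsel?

Fee base (net of costs): $398,100 − $80,700 = $317,400
First $111,000 at 41% = $45,510.00
Next $184,500 at 35.5% = $65,497.50
Remaining $21,900 at 28.5% = $6,241.50
Fee: $45,510.00 + $65,497.50 + $6,241.50 = $117,249.00
$117,249.00 is under the $190,700 cap.
Referral share: 18% of $117,249.00 = $21,104.82; lead counsel retains $117,249.00 − $21,104.82 = $96,144.18.

$21,104.82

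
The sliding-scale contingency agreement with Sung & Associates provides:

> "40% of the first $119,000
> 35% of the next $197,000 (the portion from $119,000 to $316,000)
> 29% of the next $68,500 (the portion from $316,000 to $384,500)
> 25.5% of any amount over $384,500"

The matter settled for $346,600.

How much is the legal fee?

First $119,000 at 40% = $47,600.00
Next $197,000 at 35% = $68,950.00
Remaining $30,600 at 29% = $8,874.00
Fee: $47,600.00 + $68,950.00 + $8,874.00 = $125,424.00

$125,424.00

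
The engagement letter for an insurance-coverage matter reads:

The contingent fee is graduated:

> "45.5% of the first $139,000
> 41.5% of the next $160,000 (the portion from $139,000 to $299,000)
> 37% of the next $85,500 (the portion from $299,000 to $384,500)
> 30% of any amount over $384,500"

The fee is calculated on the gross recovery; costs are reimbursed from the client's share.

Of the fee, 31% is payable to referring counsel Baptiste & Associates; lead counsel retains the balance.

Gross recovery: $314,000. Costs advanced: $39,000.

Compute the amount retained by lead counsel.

Fee base is the gross recovery, $314,000; costs are reimbursed separately.
First $139,000 at 45.5% = $63,245.00
Next $160,000 at 41.5% = $66,400.00
Remaining $15,000 at 37% = $5,550.00
Fee: $63,245.00 + $66,400.00 + $5,550.00 = $135,195.00
Referral share: 31% of $135,195.00 = $41,910.45; lead counsel retains $135,195.00 − $41,910.45 = $93,284.55.

$93,284.55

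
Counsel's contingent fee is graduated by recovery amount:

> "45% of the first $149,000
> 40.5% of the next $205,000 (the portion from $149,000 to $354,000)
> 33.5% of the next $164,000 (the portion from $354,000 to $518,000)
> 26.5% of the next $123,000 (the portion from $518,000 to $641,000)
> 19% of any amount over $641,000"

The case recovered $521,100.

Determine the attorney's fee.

First $149,000 at 45% = $67,050.00
Next $205,000 at 40.5% = $83,025.00
Next $164,000 at 33.5% = $54,940.00
Remaining $3,100 at 26.5% = $821.50
Fee: $67,050.00 + $83,025.00 + $54,940.00 + $821.50 = $205,836.50

$205,836.50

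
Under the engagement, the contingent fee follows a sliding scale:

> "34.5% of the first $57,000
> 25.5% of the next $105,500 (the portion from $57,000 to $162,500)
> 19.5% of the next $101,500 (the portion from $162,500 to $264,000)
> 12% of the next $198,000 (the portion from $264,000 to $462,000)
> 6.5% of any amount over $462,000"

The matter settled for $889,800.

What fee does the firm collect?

First $57,000 at 34.5% = $19,665.00
Next $105,500 at 25.5% = $26,902.50
Next $101,500 at 19.5% = $19,792.50
Next $198,000 at 12% = $23,760.00
Remaining $427,800 at 6.5% = $27,807.00
Fee: $19,665.00 + $26,902.50 + $19,792.50 + $23,760.00 + $27,807.00 = $117,927.00

$117,927.00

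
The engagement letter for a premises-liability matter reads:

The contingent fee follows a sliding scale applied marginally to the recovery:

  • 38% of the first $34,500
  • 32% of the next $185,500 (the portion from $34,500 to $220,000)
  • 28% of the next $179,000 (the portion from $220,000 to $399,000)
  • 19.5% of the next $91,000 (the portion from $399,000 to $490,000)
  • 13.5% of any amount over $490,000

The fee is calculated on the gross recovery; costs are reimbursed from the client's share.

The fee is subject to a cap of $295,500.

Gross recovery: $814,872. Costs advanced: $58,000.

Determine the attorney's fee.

Fee base is the gross recovery, $814,872; costs are reimbursed separately.
First $34,500 at 38% = $13,110.00
Next $185,500 at 32% = $59,360.00
Next $179,000 at 28% = $50,120.00
Next $91,000 at 19.5% = $17,745.00
Remaining $324,872 at 13.5% = $43,857.72
Fee: $13,110.00 + $59,360.00 + $50,120.00 + $17,745.00 + $43,857.72 = $184,192.72
$184,192.72 is under the $295,500 cap.

$184,192.72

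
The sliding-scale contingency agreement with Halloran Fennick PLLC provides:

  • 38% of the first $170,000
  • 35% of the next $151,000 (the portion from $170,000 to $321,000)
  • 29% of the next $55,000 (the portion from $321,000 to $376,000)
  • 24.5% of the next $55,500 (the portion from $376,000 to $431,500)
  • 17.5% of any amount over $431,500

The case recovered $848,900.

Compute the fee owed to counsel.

$220,042.50

First $170,000 at 38% = $64,600.00
Next $151,000 at 35% = $52,850.00
Next $55,000 at 29% = $15,950.00
Next $55,500 at 24.5% = $13,597.50
Remaining $417,400 at 17.5% = $73,045.00
Fee: $64,600.00 + $52,850.00 + $15,950.00 + $13,597.50 + $73,045.00 = $220,042.50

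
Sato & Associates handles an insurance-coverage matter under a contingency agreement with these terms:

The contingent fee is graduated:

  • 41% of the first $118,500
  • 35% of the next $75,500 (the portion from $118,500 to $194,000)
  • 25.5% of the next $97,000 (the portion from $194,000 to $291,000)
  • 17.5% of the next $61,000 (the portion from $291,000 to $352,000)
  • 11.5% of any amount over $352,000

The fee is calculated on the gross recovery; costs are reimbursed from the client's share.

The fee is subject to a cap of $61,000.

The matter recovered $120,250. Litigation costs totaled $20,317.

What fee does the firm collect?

Fee base is the gross recovery, $120,250; costs are reimbursed separately.
First $118,500 at 41% = $48,585.00
Remaining $1,750 at 35% = $612.50
Fee: $48,585.00 + $612.50 = $49,197.50
$49,197.50 is under the $61,000 cap.

$49,197.50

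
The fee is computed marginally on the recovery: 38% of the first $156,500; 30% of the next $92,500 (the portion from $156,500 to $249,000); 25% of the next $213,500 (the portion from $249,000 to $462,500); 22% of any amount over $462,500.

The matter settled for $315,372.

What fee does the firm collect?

First $156,500 at 38% = $59,470.00
Next $92,500 at 30% = $27,750.00
Remaining $66,372 at 25% = $16,593.00
Fee: $59,470.00 + $27,750.00 + $16,593.00 = $103,813.00

$103,813.00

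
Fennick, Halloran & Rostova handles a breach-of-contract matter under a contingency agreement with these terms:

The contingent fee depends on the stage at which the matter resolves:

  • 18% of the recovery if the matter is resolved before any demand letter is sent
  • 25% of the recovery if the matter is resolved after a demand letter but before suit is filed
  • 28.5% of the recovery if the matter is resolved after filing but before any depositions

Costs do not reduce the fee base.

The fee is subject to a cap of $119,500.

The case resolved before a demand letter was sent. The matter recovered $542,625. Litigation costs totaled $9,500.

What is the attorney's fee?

$97,672.50

Fee base is the gross recovery, $542,625; costs are reimbursed separately.
The matter resolved before a demand letter was sent, so the 18% rate applies.
$542,625 × 18% = $97,672.50
$97,672.50 is under the $119,500 cap.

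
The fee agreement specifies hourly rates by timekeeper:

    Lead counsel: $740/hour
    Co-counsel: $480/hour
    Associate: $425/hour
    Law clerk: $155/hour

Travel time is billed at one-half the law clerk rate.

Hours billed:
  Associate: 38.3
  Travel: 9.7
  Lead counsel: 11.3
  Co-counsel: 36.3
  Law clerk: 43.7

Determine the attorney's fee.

Lead counsel: 11.3 × $740 = $8,362.00
Co-counsel: 36.3 × $480 = $17,424.00
Associate: 38.3 × $425 = $16,277.50
Law clerk: 43.7 × $155 = $6,773.50
Subtotal: $8,362.00 + $17,424.00 + $16,277.50 + $6,773.50 = $48,837.00
Travel: 9.7 × ($155 ÷ 2) = 9.7 × $77.50 = $751.75
Total: $48,837.00 + $751.75 = $49,588.75

$49,588.75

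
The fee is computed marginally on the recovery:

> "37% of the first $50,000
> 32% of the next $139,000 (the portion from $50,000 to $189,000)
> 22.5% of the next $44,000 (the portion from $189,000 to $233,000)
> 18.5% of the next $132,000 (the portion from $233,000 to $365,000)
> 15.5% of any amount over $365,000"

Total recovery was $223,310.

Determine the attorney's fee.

First $50,000 at 37% = $18,500.00
Next $139,000 at 32% = $44,480.00
Remaining $34,310 at 22.5% = $7,719.75
Fee: $18,500.00 + $44,480.00 + $7,719.75 = $70,699.75

$70,699.75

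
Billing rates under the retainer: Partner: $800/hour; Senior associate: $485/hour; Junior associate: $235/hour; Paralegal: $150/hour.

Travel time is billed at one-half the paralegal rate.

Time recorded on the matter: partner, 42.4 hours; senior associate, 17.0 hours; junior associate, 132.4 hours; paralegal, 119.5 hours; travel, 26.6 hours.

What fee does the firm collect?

Partner: 42.4 × $800 = $33,920.00
Senior associate: 17.0 × $485 = $8,245.00
Junior associate: 132.4 × $235 = $31,114.00
Paralegal: 119.5 × $150 = $17,925.00
Subtotal: $33,920.00 + $8,245.00 + $31,114.00 + $17,925.00 = $91,204.00
Travel: 26.6 × ($150 ÷ 2) = 26.6 × $75.00 = $1,995.00
Total: $91,204.00 + $1,995.00 = $93,199.00

$93,199.00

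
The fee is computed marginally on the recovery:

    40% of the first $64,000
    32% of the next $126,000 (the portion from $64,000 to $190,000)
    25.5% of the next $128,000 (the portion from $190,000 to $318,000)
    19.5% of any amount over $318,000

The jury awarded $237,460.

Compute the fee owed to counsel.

$78,022.30

First $64,000 at 40% = $25,600.00
Next $126,000 at 32% = $40,320.00
Remaining $47,460 at 25.5% = $12,102.30
Fee: $25,600.00 + $40,320.00 + $12,102.30 = $78,022.30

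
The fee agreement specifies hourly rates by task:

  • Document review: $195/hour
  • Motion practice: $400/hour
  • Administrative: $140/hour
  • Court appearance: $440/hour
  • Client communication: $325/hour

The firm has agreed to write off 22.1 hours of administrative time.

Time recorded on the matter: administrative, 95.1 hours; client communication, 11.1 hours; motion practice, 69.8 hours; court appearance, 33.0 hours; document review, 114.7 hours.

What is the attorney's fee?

Document review: 114.7 × $195 = $22,366.50
Motion practice: 69.8 × $400 = $27,920.00
Administrative: 95.1 × $140 = $13,314.00
Court appearance: 33.0 × $440 = $14,520.00
Client communication: 11.1 × $325 = $3,607.50
Subtotal: $81,728.00
Write-off: 22.1 × $140 = $3,094.00
Total: $81,728.00 − $3,094.00 = $78,634.00

$78,634.00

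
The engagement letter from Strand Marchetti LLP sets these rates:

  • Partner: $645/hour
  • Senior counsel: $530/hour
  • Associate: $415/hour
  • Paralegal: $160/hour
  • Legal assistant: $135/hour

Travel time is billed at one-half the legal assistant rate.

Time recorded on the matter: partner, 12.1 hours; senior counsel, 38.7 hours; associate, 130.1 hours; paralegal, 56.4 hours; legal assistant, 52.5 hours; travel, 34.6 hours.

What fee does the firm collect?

$100,754.00

Partner: 12.1 × $645 = $7,804.50
Senior counsel: 38.7 × $530 = $20,511.00
Associate: 130.1 × $415 = $53,991.50
Paralegal: 56.4 × $160 = $9,024.00
Legal assistant: 52.5 × $135 = $7,087.50
Subtotal: $7,804.50 + $20,511.00 + $53,991.50 + $9,024.00 + $7,087.50 = $98,418.50
Travel: 34.6 × ($135 ÷ 2) = 34.6 × $67.50 = $2,335.50
Total: $98,418.50 + $2,335.50 = $100,754.00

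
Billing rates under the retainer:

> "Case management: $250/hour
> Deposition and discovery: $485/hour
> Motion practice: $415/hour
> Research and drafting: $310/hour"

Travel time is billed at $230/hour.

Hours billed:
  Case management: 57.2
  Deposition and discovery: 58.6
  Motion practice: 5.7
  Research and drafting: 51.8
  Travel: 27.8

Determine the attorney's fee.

$67,538.50

Case management: 57.2 × $250 = $14,300.00
Deposition and discovery: 58.6 × $485 = $28,421.00
Motion practice: 5.7 × $415 = $2,365.50
Research and drafting: 51.8 × $310 = $16,058.00
Subtotal: $14,300.00 + $28,421.00 + $2,365.50 + $16,058.00 = $61,144.50
Travel: 27.8 × $230 = $6,394.00
Total: $61,144.50 + $6,394.00 = $67,538.50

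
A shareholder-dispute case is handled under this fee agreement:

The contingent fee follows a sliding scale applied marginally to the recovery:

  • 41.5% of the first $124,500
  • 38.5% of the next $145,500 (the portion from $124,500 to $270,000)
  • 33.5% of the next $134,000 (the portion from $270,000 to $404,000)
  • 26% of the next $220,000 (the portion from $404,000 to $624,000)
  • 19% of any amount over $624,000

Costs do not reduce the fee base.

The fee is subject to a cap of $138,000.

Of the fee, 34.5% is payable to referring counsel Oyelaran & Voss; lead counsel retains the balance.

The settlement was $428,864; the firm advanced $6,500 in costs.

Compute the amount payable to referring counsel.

Fee base is the gross recovery, $428,864; costs are reimbursed separately.
First $124,500 at 41.5% = $51,667.50
Next $145,500 at 38.5% = $56,017.50
Next $134,000 at 33.5% = $44,890.00
Remaining $24,864 at 26% = $6,464.64
Fee: $51,667.50 + $56,017.50 + $44,890.00 + $6,464.64 = $159,039.64
$159,039.64 exceeds the $138,000 cap, so the fee is capped at $138,000.00.
Referral share: 34.5% of $138,000.00 = $47,610.00; lead counsel retains $138,000.00 − $47,610.00 = $90,390.00.

$47,610.00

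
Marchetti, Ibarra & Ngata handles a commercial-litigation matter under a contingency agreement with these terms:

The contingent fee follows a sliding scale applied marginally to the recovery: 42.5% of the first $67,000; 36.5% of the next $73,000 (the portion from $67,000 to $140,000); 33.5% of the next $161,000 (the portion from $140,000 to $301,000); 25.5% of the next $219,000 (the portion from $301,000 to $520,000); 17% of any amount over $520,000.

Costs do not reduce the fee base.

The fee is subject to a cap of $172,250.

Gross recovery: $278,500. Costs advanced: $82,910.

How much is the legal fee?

Fee base is the gross recovery, $278,500; costs are reimbursed separately.
First $67,000 at 42.5% = $28,475.00
Next $73,000 at 36.5% = $26,645.00
Remaining $138,500 at 33.5% = $46,397.50
Fee: $28,475.00 + $26,645.00 + $46,397.50 = $101,517.50
$101,517.50 is under the $172,250 cap.

$101,517.50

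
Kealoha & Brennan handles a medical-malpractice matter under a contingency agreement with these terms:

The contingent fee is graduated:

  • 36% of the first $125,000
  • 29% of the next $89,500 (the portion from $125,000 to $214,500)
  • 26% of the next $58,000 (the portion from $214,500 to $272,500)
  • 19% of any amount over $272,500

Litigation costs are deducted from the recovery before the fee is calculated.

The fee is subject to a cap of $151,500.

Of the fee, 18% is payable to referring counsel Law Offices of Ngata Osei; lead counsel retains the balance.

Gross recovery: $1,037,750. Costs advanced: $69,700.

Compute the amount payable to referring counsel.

Fee base (net of costs): $1,037,750 − $69,700 = $968,050
First $125,000 at 36% = $45,000.00
Next $89,500 at 29% = $25,955.00
Next $58,000 at 26% = $15,080.00
Remaining $695,550 at 19% = $132,154.50
Fee: $45,000.00 + $25,955.00 + $15,080.00 + $132,154.50 = $218,189.50
$218,189.50 exceeds the $151,500 cap, so the fee is capped at $151,500.00.
Referral share: 18% of $151,500.00 = $27,270.00; lead counsel retains $151,500.00 − $27,270.00 = $124,230.00.

$27,270.00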